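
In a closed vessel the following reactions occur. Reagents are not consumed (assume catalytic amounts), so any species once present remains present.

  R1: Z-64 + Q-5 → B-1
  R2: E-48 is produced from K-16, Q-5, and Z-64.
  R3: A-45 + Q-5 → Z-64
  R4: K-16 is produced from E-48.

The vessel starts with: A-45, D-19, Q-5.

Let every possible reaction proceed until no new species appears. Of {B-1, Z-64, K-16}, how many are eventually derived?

2

A-45 and Q-5 present → Z-64 forms (R3).
Z-64 and Q-5 present → B-1 forms (R1).
B-1: reached.
Z-64: reached.
K-16 would need E-48 (R4), but E-48 never forms.
Reached: B-1 and Z-64 — 2 of the 3.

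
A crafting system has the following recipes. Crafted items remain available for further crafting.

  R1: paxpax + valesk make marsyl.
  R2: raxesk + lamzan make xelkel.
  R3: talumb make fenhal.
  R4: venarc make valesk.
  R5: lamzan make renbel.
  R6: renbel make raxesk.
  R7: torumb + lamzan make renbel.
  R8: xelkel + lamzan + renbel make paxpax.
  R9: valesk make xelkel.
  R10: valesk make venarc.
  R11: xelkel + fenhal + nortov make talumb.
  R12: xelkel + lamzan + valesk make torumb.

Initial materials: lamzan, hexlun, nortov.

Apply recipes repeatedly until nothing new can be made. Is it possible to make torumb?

torumb would need xelkel, lamzan, and valesk (R12), but valesk is never obtained.

No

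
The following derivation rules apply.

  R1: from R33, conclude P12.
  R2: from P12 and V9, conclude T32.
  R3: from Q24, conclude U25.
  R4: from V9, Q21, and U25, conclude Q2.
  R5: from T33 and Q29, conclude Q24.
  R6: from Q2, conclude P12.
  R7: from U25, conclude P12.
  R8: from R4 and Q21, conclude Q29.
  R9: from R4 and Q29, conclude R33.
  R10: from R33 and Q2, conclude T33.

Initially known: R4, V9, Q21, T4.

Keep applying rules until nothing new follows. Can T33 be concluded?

T33 would need R33 and Q2 (R10), but Q2 is never established.

No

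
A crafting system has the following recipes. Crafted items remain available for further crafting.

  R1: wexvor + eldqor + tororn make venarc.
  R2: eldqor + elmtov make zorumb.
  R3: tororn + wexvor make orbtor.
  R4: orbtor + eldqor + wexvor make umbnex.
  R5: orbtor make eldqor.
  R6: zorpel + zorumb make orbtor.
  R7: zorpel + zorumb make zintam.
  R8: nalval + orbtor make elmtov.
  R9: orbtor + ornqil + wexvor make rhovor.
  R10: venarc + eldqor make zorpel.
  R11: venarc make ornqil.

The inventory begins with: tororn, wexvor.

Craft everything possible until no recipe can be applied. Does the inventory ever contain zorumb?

zorumb would need eldqor and elmtov (R2), but elmtov is never obtained.

No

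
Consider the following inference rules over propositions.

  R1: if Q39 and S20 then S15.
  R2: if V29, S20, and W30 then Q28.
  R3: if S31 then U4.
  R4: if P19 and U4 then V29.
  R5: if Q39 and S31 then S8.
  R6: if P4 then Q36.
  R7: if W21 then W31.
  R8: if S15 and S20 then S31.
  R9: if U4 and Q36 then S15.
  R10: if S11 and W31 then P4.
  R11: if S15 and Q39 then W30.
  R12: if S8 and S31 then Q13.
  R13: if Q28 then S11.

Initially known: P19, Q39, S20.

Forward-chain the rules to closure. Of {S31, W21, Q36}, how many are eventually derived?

Q39 and S20 hold, so S15 follows (R1).
S15 and S20 hold, so S31 follows (R8).
S31: reached.
No rule produces W21, and it is not given.
Q36 would need P4 (R6), but P4 is never established.
Reached: S31 — 1 of the 3.

1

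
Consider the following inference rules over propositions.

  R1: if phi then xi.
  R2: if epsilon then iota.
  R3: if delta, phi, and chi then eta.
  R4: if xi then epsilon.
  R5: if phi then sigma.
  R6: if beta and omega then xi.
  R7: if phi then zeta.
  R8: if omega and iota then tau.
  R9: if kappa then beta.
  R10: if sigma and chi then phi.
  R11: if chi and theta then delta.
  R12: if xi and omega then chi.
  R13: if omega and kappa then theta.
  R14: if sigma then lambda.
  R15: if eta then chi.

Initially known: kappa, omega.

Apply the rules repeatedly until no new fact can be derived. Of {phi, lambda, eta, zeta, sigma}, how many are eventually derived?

phi would need sigma and chi (R10), but sigma is never established.
lambda would need sigma (R14), but sigma is never established.
eta would need delta, phi, and chi (R3), but phi is never established.
zeta would need phi (R7), but phi is never established.
sigma would need phi (R5), but phi is never established.
None of the 5 are reached.

0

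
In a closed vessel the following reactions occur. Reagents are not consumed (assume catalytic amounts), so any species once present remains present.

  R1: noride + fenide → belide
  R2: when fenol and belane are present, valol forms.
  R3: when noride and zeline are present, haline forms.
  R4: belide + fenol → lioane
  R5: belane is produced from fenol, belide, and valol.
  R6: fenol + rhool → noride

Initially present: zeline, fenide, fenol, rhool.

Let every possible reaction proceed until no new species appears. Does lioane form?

Yes

fenol and rhool present → noride forms (R6).
noride and fenide present → belide forms (R1).
belide and fenol present → lioane forms (R4).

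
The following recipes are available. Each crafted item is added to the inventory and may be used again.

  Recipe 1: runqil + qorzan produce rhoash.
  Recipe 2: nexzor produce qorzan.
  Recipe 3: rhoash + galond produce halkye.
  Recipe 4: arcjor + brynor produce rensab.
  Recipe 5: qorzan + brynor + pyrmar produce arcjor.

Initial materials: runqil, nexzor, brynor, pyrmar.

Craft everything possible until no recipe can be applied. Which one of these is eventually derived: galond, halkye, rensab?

Using Recipe 2, nexzor makes qorzan.
Using Recipe 5, qorzan, brynor, and pyrmar make arcjor.
Using Recipe 4, arcjor and brynor make rensab.
halkye would need rhoash and galond (Recipe 3), but galond is never obtained. No rule produces galond, and it is not given.

rensab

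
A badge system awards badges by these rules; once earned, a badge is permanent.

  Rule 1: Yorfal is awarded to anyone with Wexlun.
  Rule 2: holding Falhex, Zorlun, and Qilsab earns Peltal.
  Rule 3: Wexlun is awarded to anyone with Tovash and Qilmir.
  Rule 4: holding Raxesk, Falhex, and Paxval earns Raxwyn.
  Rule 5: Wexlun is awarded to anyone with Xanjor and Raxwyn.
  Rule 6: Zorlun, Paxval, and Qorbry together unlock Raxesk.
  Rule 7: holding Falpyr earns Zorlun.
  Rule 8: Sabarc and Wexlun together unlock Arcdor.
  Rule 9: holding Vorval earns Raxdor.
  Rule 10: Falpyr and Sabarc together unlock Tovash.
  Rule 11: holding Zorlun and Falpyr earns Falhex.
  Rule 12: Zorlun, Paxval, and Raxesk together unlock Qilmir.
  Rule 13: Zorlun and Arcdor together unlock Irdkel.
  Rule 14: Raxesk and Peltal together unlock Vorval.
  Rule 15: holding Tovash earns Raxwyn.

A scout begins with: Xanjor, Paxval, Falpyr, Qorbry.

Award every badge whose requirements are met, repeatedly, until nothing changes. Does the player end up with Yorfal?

With Falpyr, Zorlun is earned (Rule 7).
With Zorlun, Paxval, and Qorbry, Raxesk is earned (Rule 6).
With Zorlun and Falpyr, Falhex is earned (Rule 11).
With Raxesk, Falhex, and Paxval, Raxwyn is earned (Rule 4).
With Xanjor and Raxwyn, Wexlun is earned (Rule 5).
With Wexlun, Yorfal is earned (Rule 1).

Yes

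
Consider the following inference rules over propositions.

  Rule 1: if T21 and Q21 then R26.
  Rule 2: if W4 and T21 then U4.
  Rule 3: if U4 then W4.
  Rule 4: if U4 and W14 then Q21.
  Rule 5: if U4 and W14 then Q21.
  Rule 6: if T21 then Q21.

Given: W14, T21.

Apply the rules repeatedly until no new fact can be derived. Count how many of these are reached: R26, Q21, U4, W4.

2

T21 holds, so Q21 follows (Rule 6).
From T21 and Q21, Rule 1 gives R26.
R26: reached.
Q21: reached.
U4 would need W4 and T21 (Rule 2), but W4 is never established.
W4 would need U4 (Rule 3), but U4 is never established.
Reached: R26 and Q21 — 2 of the 4.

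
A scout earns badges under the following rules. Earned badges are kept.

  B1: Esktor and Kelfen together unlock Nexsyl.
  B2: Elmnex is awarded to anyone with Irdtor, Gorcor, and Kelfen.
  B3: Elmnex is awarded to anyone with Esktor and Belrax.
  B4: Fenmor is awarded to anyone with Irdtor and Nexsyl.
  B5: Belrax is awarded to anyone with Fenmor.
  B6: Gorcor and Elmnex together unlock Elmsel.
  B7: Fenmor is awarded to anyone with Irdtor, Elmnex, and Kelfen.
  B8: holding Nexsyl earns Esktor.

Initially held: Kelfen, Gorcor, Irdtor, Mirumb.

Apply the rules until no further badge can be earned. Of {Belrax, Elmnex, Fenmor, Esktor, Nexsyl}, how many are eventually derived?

3

With Irdtor, Gorcor, and Kelfen, Elmnex is earned (B2).
With Irdtor, Elmnex, and Kelfen, Fenmor is earned (B7).
With Fenmor, Belrax is earned (B5).
Belrax: reached.
Elmnex: reached.
Fenmor: reached.
Esktor would need Nexsyl (B8), but Nexsyl is never earned.
Nexsyl would need Esktor and Kelfen (B1), but Esktor is never earned.
Reached: Belrax, Elmnex, and Fenmor — 3 of the 5.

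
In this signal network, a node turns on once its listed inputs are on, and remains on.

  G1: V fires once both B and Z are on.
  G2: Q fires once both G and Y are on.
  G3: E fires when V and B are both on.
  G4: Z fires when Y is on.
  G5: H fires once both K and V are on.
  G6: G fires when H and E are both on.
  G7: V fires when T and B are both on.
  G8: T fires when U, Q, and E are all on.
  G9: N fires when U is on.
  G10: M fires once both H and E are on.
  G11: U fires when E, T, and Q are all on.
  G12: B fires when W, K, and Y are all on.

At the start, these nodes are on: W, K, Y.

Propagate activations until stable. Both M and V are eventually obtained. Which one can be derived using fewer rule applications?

V: W, K, and Y are on, so B fires (G12). Y is on, so Z fires (G4). G1: B and Z on → V on. [3 rule applications]
M: W, K, and Y are on, so B fires (G12). Y is on, so Z fires (G4). G1: B and Z on → V on. G5: K and V on → H on. G3: V and B on → E on. H and E are on, so M fires (G10). [6 rule applications]
V needs fewer.

V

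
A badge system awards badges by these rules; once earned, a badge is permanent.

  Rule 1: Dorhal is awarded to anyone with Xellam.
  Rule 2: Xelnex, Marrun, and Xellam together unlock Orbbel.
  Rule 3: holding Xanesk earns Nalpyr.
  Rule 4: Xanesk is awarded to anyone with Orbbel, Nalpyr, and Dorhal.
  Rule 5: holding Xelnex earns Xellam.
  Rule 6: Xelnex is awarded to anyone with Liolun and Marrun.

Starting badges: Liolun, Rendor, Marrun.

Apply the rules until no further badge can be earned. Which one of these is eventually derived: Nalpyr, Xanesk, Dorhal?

With Liolun and Marrun, Xelnex is earned (Rule 6).
With Xelnex, Xellam is earned (Rule 5).
With Xellam, Dorhal is earned (Rule 1).
Nalpyr would need Xanesk (Rule 3), but Xanesk is never earned. Xanesk would need Orbbel, Nalpyr, and Dorhal (Rule 4), but Nalpyr is never earned.

Dorhal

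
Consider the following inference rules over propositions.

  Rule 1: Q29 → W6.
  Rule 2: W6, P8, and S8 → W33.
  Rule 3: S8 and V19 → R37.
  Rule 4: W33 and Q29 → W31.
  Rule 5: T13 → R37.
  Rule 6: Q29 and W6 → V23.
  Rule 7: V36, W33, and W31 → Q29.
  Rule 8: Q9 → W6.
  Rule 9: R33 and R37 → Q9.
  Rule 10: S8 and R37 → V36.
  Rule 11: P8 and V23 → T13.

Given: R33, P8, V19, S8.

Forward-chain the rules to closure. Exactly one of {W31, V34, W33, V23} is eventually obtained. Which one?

From S8 and V19, Rule 3 gives R37.
R33 and R37 hold, so Q9 follows (Rule 9).
Q9 holds, so W6 follows (Rule 8).
W6, P8, and S8 hold, so W33 follows (Rule 2).
V23 would need Q29 and W6 (Rule 6), but Q29 is never established. No rule produces V34, and it is not given. W31 would need W33 and Q29 (Rule 4), but Q29 is never established.

W33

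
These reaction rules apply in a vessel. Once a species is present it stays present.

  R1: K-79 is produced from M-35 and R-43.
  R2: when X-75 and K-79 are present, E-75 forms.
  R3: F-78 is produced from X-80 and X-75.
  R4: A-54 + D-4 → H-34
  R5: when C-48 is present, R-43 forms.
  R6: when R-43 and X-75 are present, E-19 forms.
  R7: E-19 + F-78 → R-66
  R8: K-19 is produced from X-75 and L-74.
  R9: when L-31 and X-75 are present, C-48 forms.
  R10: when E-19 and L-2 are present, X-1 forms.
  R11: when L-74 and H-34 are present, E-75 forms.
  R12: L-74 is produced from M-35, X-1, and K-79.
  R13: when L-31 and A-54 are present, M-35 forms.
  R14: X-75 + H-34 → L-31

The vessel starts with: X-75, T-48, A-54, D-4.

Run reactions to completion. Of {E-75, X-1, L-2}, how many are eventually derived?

1

A-54 and D-4 present → H-34 forms (R4).
X-75 and H-34 present → L-31 forms (R14).
L-31 and A-54 present → M-35 forms (R13).
L-31 and X-75 present → C-48 forms (R9).
C-48 present → R-43 forms (R5).
M-35 and R-43 present → K-79 forms (R1).
X-75 and K-79 present → E-75 forms (R2).
E-75: reached.
X-1 would need E-19 and L-2 (R10), but L-2 never forms.
No rule produces L-2, and it is not given.
Reached: E-75 — 1 of the 3.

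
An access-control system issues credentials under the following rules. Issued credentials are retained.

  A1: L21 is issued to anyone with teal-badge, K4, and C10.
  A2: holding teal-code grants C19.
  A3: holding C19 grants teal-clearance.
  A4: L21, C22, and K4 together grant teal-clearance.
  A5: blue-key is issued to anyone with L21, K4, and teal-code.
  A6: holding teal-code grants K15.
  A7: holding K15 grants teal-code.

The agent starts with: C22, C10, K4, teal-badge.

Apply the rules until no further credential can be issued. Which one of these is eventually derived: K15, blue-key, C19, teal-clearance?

Holding teal-badge, K4, and C10 grants L21 (A1).
Holding L21, C22, and K4 grants teal-clearance (A4).
blue-key would need L21, K4, and teal-code (A5), but teal-code is never granted. C19 would need teal-code (A2), but teal-code is never granted. K15 would need teal-code (A6), but teal-code is never granted.

teal-clearance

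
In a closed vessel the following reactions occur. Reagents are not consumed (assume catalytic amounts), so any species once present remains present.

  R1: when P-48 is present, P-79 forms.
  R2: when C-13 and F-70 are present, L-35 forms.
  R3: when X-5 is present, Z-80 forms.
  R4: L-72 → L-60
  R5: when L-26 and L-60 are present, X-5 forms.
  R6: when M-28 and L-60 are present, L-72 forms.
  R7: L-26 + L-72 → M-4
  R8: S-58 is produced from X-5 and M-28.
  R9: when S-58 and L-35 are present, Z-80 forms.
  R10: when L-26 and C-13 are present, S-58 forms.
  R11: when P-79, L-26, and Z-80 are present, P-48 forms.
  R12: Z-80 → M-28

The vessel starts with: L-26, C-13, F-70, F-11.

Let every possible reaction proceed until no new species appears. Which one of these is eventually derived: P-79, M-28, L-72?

M-28

C-13 and F-70 present → L-35 forms (R2).
L-26 and C-13 present → S-58 forms (R10).
S-58 and L-35 present → Z-80 forms (R9).
Z-80 present → M-28 forms (R12).
L-72 would need M-28 and L-60 (R6), but L-60 never forms. P-79 would need P-48 (R1), but P-48 never forms.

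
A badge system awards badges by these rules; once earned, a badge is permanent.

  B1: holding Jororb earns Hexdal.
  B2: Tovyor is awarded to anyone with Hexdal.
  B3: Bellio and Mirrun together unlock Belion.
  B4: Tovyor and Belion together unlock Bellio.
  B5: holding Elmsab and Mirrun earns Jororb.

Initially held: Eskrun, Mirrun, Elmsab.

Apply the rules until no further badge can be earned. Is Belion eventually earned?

Belion would need Bellio and Mirrun (B3), but Bellio is never earned.

No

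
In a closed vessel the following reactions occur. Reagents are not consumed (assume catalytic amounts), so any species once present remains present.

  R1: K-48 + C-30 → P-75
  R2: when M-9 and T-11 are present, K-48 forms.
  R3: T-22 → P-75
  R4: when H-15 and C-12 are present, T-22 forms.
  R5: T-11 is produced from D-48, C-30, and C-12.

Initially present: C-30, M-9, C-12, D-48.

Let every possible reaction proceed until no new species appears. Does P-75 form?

Yes

D-48, C-30, and C-12 present → T-11 forms (R5).
M-9 and T-11 present → K-48 forms (R2).
K-48 and C-30 present → P-75 forms (R1).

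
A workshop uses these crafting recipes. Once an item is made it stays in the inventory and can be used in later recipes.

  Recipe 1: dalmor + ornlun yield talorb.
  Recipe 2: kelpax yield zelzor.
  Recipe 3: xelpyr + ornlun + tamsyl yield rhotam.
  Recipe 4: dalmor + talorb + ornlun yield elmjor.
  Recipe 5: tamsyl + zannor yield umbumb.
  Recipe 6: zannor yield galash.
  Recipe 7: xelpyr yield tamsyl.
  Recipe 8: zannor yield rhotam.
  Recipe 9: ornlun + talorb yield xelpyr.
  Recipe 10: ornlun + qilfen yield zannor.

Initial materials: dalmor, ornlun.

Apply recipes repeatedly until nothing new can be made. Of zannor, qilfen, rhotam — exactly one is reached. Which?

rhotam

Using Recipe 1, dalmor and ornlun make talorb.
Using Recipe 9, ornlun and talorb make xelpyr.
xelpyr → tamsyl (Recipe 7).
Using Recipe 3, xelpyr, ornlun, and tamsyl make rhotam.
zannor would need ornlun and qilfen (Recipe 10), but qilfen is never obtained. No rule produces qilfen, and it is not given.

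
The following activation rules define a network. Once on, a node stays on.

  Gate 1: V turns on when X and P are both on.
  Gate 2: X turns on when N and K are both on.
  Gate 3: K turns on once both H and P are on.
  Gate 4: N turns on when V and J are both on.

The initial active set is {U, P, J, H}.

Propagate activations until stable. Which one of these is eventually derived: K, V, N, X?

K

Gate 3: H and P on → K on.
X would need N and K (Gate 2), but N never turns on. N would need V and J (Gate 4), but V never turns on. V would need X and P (Gate 1), but X never turns on.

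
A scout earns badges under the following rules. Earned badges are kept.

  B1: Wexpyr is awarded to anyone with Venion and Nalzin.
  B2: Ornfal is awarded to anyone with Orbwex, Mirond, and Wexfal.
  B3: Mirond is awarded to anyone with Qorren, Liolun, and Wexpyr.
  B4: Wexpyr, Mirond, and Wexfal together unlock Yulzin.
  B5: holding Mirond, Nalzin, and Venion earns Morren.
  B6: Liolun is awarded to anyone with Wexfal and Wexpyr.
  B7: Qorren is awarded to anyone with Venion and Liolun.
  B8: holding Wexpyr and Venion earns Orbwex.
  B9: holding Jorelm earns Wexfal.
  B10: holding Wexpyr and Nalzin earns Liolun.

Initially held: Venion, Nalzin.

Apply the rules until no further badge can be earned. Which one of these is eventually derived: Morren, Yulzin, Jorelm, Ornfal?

Morren

With Venion and Nalzin, Wexpyr is earned (B1).
With Wexpyr and Nalzin, Liolun is earned (B10).
With Venion and Liolun, Qorren is earned (B7).
With Qorren, Liolun, and Wexpyr, Mirond is earned (B3).
With Mirond, Nalzin, and Venion, Morren is earned (B5).
Ornfal would need Orbwex, Mirond, and Wexfal (B2), but Wexfal is never earned. No rule produces Jorelm, and it is not given. Yulzin would need Wexpyr, Mirond, and Wexfal (B4), but Wexfal is never earned.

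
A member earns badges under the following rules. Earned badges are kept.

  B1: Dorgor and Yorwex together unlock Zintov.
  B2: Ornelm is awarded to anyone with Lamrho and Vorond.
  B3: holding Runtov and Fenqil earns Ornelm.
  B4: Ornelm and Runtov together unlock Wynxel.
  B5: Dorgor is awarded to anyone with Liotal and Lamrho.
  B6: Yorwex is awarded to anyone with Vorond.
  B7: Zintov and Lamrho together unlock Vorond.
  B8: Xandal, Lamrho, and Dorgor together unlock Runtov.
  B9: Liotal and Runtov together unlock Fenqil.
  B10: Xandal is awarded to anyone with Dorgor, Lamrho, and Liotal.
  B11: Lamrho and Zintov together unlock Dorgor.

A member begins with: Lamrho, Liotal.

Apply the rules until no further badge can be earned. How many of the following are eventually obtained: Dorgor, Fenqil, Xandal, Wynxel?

4

With Liotal and Lamrho, Dorgor is earned (B5).
With Dorgor, Lamrho, and Liotal, Xandal is earned (B10).
With Xandal, Lamrho, and Dorgor, Runtov is earned (B8).
With Liotal and Runtov, Fenqil is earned (B9).
With Runtov and Fenqil, Ornelm is earned (B3).
With Ornelm and Runtov, Wynxel is earned (B4).
Dorgor: reached.
Fenqil: reached.
Xandal: reached.
Wynxel: reached.
All 4 are reached.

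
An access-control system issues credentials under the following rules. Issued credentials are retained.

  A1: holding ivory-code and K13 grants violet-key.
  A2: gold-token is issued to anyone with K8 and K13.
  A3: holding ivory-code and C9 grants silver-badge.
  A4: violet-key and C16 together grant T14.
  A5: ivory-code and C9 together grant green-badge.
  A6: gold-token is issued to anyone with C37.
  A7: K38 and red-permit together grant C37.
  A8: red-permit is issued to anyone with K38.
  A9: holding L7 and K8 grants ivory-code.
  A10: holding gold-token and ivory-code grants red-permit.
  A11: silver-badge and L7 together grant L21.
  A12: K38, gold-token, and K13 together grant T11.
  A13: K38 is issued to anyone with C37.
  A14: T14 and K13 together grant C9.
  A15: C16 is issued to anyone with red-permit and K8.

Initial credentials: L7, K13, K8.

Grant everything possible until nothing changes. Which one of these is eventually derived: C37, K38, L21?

L21

Holding L7 and K8 grants ivory-code (A9).
Holding K8 and K13 grants gold-token (A2).
Holding gold-token and ivory-code grants red-permit (A10).
Holding ivory-code and K13 grants violet-key (A1).
Holding red-permit and K8 grants C16 (A15).
Holding violet-key and C16 grants T14 (A4).
Holding T14 and K13 grants C9 (A14).
Holding ivory-code and C9 grants silver-badge (A3).
Holding silver-badge and L7 grants L21 (A11).
C37 would need K38 and red-permit (A7), but K38 is never granted. K38 would need C37 (A13), but C37 is never granted.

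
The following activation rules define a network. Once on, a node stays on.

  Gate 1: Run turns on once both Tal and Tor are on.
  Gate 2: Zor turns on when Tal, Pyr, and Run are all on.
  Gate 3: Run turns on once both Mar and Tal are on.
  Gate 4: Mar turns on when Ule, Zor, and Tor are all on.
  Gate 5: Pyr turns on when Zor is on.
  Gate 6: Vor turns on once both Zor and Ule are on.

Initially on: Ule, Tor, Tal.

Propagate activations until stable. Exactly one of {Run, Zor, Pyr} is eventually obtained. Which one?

Gate 1: Tal and Tor on → Run on.
Pyr would need Zor (Gate 5), but Zor never turns on. Zor would need Tal, Pyr, and Run (Gate 2), but Pyr never turns on.

Run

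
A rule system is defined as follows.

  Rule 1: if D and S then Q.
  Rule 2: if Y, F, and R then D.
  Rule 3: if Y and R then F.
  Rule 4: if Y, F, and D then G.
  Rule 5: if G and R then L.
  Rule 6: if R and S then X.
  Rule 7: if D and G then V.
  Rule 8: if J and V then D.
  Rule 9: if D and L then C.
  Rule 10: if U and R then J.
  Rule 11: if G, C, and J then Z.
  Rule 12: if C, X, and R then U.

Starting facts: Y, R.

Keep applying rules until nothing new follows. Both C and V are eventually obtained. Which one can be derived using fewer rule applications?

V: From Y and R, Rule 3 gives F. Y, F, and R hold, so D follows (Rule 2). From Y, F, and D, Rule 4 gives G. D and G hold, so V follows (Rule 7). [4 rule applications]
C: Y and R hold, so F follows (Rule 3). From Y, F, and R, Rule 2 gives D. Y, F, and D hold, so G follows (Rule 4). From G and R, Rule 5 gives L. D and L hold, so C follows (Rule 9). [5 rule applications]
V needs fewer.

V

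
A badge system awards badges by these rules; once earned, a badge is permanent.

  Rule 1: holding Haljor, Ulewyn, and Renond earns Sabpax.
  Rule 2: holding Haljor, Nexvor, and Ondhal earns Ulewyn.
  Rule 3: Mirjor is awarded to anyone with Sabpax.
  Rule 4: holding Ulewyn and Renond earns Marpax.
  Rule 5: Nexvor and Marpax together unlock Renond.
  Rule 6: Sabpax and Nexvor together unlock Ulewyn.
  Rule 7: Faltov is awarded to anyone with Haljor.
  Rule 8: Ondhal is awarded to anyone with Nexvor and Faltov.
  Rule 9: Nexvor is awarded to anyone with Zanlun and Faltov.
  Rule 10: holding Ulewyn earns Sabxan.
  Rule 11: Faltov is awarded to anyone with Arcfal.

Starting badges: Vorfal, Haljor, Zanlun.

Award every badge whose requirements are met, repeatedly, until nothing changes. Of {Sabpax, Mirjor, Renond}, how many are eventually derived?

0

Sabpax would need Haljor, Ulewyn, and Renond (Rule 1), but Renond is never earned.
Mirjor would need Sabpax (Rule 3), but Sabpax is never earned.
Renond would need Nexvor and Marpax (Rule 5), but Marpax is never earned.
None of the 3 are reached.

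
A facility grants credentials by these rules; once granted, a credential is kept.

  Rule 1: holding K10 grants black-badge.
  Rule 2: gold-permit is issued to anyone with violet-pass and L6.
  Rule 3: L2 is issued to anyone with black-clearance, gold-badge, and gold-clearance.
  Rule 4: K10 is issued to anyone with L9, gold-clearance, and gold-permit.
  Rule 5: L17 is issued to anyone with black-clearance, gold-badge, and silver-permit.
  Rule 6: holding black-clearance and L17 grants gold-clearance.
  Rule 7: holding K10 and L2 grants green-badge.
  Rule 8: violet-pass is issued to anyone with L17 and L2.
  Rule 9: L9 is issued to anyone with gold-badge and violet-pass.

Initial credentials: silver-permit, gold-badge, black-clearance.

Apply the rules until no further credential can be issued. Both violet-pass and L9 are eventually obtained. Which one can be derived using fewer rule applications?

violet-pass: Holding black-clearance, gold-badge, and silver-permit grants L17 (Rule 5). Holding black-clearance and L17 grants gold-clearance (Rule 6). Holding black-clearance, gold-badge, and gold-clearance grants L2 (Rule 3). Holding L17 and L2 grants violet-pass (Rule 8). [4 rule applications]
L9: Holding black-clearance, gold-badge, and silver-permit grants L17 (Rule 5). Holding black-clearance and L17 grants gold-clearance (Rule 6). Holding black-clearance, gold-badge, and gold-clearance grants L2 (Rule 3). Holding L17 and L2 grants violet-pass (Rule 8). Holding gold-badge and violet-pass grants L9 (Rule 9). [5 rule applications]
violet-pass needs fewer.

violet-pass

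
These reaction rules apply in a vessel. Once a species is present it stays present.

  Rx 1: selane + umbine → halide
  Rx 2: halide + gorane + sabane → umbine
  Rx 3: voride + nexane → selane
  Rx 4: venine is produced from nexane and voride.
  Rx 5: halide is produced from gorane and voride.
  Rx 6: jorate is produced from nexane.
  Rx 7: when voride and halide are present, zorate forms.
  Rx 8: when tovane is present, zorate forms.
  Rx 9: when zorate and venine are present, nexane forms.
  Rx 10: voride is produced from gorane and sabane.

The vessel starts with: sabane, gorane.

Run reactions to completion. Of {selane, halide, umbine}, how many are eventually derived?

gorane and sabane present → voride forms (Rx 10).
gorane and voride present → halide forms (Rx 5).
halide, gorane, and sabane present → umbine forms (Rx 2).
selane would need voride and nexane (Rx 3), but nexane never forms.
halide: reached.
umbine: reached.
Reached: halide and umbine — 2 of the 3.

2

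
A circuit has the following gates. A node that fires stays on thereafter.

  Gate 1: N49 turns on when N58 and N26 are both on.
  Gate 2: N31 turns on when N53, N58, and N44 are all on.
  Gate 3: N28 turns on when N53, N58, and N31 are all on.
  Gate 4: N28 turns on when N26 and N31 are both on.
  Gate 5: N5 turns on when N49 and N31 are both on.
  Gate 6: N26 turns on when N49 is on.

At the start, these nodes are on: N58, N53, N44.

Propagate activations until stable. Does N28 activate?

Yes

N53, N58, and N44 are on, so N31 turns on (Gate 2).
Gate 3: N53, N58, and N31 on → N28 on.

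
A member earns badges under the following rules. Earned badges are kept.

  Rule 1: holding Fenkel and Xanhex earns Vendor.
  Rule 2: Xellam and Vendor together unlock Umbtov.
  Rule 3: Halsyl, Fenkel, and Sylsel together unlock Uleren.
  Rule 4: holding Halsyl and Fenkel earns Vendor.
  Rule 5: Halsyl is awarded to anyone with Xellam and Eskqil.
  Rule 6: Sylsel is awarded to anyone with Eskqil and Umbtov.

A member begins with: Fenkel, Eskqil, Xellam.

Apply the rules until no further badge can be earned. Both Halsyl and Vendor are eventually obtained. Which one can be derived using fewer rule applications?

Halsyl: With Xellam and Eskqil, Halsyl is earned (Rule 5). [1 rule application]
Vendor: With Xellam and Eskqil, Halsyl is earned (Rule 5). With Halsyl and Fenkel, Vendor is earned (Rule 4). [2 rule applications]
Halsyl needs fewer.

Halsyl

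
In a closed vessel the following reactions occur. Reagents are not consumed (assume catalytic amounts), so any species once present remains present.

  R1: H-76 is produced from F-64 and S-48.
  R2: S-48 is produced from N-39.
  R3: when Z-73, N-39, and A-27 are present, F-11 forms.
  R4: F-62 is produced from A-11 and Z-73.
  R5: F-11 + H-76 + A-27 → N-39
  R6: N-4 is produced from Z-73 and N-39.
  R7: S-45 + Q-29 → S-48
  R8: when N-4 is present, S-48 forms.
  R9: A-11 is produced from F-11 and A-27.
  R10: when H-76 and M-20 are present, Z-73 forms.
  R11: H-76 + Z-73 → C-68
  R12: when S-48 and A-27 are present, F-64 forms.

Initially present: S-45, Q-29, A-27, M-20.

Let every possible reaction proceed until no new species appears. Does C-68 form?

S-45 and Q-29 present → S-48 forms (R7).
S-48 and A-27 present → F-64 forms (R12).
F-64 and S-48 present → H-76 forms (R1).
H-76 and M-20 present → Z-73 forms (R10).
H-76 and Z-73 present → C-68 forms (R11).

Yes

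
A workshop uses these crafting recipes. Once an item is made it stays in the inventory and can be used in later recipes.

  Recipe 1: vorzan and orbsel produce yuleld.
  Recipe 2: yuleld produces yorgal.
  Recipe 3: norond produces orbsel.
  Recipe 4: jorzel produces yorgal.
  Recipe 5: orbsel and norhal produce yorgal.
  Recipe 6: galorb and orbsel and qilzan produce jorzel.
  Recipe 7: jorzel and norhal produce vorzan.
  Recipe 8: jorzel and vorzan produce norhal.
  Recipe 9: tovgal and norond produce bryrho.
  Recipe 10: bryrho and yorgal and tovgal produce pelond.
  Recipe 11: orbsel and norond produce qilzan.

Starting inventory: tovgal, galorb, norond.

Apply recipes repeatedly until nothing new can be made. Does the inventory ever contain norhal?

No

norhal would need jorzel and vorzan (Recipe 8), but vorzan is never obtained.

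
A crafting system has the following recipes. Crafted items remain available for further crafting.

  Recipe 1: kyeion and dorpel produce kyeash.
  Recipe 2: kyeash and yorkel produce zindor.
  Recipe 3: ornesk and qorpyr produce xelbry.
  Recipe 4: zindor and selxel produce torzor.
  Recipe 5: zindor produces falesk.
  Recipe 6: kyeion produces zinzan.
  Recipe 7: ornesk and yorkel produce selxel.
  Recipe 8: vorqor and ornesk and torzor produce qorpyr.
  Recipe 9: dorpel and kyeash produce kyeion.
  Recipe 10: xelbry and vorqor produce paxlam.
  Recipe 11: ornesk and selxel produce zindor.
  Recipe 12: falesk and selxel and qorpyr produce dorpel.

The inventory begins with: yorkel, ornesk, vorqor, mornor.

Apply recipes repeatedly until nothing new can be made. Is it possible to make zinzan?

zinzan would need kyeion (Recipe 6), but kyeion is never obtained.

No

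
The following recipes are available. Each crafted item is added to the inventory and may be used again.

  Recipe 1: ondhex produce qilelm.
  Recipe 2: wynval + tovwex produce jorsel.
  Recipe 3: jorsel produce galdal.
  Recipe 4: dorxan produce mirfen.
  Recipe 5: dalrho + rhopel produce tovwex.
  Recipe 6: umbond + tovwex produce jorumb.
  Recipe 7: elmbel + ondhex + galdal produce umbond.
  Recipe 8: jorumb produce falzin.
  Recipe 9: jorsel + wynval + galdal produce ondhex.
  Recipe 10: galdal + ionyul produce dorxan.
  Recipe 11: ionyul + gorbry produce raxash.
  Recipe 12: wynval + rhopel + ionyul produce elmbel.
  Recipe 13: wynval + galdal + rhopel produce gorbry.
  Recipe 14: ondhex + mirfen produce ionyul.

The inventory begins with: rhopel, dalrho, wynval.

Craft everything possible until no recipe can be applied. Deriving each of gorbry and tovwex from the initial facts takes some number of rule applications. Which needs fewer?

tovwex

tovwex: Using Recipe 5, dalrho and rhopel make tovwex. [1 rule application]
gorbry: Using Recipe 5, dalrho and rhopel make tovwex. Using Recipe 2, wynval and tovwex make jorsel. Using Recipe 3, jorsel makes galdal. wynval + galdal + rhopel → gorbry (Recipe 13). [4 rule applications]
tovwex needs fewer.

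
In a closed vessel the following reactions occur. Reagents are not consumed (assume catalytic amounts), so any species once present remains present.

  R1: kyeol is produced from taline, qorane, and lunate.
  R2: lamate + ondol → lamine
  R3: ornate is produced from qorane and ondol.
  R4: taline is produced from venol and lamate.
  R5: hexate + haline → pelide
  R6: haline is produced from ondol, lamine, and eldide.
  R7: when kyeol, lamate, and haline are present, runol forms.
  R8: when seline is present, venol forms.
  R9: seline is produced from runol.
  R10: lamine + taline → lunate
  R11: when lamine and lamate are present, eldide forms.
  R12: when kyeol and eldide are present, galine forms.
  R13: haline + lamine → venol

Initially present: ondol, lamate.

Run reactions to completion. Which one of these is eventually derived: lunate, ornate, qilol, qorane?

lunate

lamate and ondol present → lamine forms (R2).
lamine and lamate present → eldide forms (R11).
ondol, lamine, and eldide present → haline forms (R6).
haline and lamine present → venol forms (R13).
venol and lamate present → taline forms (R4).
lamine and taline present → lunate forms (R10).
ornate would need qorane and ondol (R3), but qorane never forms. No rule produces qorane, and it is not given. No rule produces qilol, and it is not given.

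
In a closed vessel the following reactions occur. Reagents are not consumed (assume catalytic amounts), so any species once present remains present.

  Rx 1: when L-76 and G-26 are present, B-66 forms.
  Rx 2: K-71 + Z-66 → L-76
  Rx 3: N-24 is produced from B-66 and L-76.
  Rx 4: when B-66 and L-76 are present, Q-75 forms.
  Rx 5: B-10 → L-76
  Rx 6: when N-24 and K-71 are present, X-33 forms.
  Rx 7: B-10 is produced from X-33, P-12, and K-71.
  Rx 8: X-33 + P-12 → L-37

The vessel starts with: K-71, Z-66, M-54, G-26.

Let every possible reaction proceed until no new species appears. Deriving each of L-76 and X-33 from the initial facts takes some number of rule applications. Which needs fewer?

L-76

L-76: K-71 and Z-66 present → L-76 forms (Rx 2). [1 rule application]
X-33: K-71 and Z-66 present → L-76 forms (Rx 2). L-76 and G-26 present → B-66 forms (Rx 1). B-66 and L-76 present → N-24 forms (Rx 3). N-24 and K-71 present → X-33 forms (Rx 6). [4 rule applications]
L-76 needs fewer.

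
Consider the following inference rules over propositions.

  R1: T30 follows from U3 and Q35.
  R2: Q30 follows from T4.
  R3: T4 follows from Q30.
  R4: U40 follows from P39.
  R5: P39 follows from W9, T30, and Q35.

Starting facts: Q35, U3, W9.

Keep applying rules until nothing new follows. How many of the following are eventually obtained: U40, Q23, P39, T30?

3

From U3 and Q35, R1 gives T30.
From W9, T30, and Q35, R5 gives P39.
From P39, R4 gives U40.
U40: reached.
No rule produces Q23, and it is not given.
P39: reached.
T30: reached.
Reached: U40, P39, and T30 — 3 of the 4.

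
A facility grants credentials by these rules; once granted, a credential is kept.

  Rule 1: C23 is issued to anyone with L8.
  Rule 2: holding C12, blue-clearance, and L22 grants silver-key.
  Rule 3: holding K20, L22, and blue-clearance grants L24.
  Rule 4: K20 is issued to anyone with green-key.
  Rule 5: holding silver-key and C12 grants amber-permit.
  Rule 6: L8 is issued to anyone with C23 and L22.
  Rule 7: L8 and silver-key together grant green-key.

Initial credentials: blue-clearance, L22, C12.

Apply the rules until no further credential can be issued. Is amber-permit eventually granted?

Holding C12, blue-clearance, and L22 grants silver-key (Rule 2).
Holding silver-key and C12 grants amber-permit (Rule 5).

Yes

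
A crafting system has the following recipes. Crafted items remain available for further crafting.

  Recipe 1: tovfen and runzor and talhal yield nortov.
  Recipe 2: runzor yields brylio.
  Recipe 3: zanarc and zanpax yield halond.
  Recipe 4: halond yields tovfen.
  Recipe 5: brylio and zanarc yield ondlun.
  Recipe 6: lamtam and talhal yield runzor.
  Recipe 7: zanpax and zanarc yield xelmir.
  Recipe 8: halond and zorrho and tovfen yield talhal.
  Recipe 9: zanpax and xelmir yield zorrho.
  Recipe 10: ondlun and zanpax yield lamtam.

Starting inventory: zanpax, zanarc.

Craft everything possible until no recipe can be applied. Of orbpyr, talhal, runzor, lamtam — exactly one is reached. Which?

Using Recipe 3, zanarc and zanpax make halond.
Using Recipe 7, zanpax and zanarc make xelmir.
halond → tovfen (Recipe 4).
Using Recipe 9, zanpax and xelmir make zorrho.
Using Recipe 8, halond, zorrho, and tovfen make talhal.
No rule produces orbpyr, and it is not given. lamtam would need ondlun and zanpax (Recipe 10), but ondlun is never obtained. runzor would need lamtam and talhal (Recipe 6), but lamtam is never obtained.

talhal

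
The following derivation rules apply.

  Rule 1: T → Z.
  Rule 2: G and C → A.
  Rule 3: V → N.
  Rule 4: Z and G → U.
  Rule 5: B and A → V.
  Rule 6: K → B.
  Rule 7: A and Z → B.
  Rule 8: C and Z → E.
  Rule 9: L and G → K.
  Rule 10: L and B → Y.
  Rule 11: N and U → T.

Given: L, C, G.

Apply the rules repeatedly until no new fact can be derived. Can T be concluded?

T would need N and U (Rule 11), but U is never established.

No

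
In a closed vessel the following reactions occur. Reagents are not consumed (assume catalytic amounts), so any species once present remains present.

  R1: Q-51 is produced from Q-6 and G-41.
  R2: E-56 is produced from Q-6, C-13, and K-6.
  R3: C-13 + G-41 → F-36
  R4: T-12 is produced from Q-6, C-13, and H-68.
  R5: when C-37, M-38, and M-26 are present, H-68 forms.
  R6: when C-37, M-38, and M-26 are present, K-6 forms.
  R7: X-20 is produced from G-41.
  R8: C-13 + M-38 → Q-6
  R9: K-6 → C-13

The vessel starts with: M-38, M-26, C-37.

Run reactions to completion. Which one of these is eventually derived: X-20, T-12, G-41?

C-37, M-38, and M-26 present → H-68 forms (R5).
C-37, M-38, and M-26 present → K-6 forms (R6).
K-6 present → C-13 forms (R9).
C-13 and M-38 present → Q-6 forms (R8).
Q-6, C-13, and H-68 present → T-12 forms (R4).
X-20 would need G-41 (R7), but G-41 never forms. No rule produces G-41, and it is not given.

T-12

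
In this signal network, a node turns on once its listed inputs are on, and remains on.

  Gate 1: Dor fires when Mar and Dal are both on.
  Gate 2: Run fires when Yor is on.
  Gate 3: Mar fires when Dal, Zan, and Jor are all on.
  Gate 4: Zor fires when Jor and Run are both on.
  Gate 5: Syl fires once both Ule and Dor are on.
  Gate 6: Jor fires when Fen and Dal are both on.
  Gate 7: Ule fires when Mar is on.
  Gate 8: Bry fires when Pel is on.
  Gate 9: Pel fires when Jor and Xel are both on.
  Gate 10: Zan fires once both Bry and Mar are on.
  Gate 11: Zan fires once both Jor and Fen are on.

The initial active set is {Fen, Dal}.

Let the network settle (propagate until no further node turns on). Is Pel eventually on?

No

Pel would need Jor and Xel (Gate 9), but Xel never turns on.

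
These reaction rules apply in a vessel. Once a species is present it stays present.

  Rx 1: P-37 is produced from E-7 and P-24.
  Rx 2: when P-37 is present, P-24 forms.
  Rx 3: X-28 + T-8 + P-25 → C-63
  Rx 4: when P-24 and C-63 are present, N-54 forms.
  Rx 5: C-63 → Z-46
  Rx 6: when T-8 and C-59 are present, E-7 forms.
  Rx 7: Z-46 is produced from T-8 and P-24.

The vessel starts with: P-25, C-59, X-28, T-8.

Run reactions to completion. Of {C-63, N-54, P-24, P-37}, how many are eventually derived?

X-28, T-8, and P-25 present → C-63 forms (Rx 3).
C-63: reached.
N-54 would need P-24 and C-63 (Rx 4), but P-24 never forms.
P-24 would need P-37 (Rx 2), but P-37 never forms.
P-37 would need E-7 and P-24 (Rx 1), but P-24 never forms.
Reached: C-63 — 1 of the 4.

1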